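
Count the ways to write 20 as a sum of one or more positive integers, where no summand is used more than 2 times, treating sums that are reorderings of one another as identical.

202

A full systematic count gives 202.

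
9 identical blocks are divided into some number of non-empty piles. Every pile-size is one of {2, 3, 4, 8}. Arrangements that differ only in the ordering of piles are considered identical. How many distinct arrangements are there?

3

The partitions of 9 that satisfy the conditions:
4, 3, 2
3, 3, 3
3, 2, 2, 2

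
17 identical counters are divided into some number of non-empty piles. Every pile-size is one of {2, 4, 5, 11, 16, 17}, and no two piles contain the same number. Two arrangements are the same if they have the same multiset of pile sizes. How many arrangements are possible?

2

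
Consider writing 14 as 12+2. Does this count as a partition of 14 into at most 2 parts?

Yes

The parts sum to 14, and the condition 'there are at most 2 summands' holds.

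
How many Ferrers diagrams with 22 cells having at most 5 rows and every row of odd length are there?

They are:
21 + 1
19 + 3
19 + 1 + 1 + 1
17 + 5
17 + 3 + 1 + 1
15 + 7
15 + 5 + 1 + 1
15 + 3 + 3 + 1
13 + 9
13 + 7 + 1 + 1
13 + 5 + 3 + 1
13 + 3 + 3 + 3
11 + 11
11 + 9 + 1 + 1
11 + 7 + 3 + 1
11 + 5 + 5 + 1
11 + 5 + 3 + 3
9 + 9 + 3 + 1
9 + 7 + 5 + 1
9 + 7 + 3 + 3
9 + 5 + 5 + 3
7 + 7 + 7 + 1
7 + 7 + 5 + 3
7 + 5 + 5 + 5

24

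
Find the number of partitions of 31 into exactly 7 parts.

733

There are 733 such partitions.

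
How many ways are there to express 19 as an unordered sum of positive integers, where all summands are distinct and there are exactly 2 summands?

9

They are:
18 + 1
17 + 2
16 + 3
15 + 4
14 + 5
13 + 6
12 + 7
11 + 8
10 + 9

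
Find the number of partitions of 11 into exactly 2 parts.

They are:
1 + 10
2 + 9
3 + 8
4 + 7
5 + 6

5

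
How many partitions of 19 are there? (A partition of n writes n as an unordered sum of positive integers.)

490

A full systematic count gives 490.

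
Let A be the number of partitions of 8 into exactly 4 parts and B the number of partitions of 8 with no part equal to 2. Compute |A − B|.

Partitions of 8 into exactly 4 parts: 5.
Partitions of 8 with no part equal to 2: 11.
|5 − 11| = 6.

6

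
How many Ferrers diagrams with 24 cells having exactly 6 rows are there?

199

Direct enumeration gives 199 partitions.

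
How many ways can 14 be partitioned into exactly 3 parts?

16

The partitions of 14 that satisfy the conditions:
12, 1, 1
11, 2, 1
10, 3, 1
10, 2, 2
9, 4, 1
9, 3, 2
8, 5, 1
8, 4, 2
8, 3, 3
7, 6, 1
7, 5, 2
7, 4, 3
6, 6, 2
6, 5, 3
6, 4, 4
5, 5, 4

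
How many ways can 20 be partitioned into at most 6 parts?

Direct enumeration gives 282 partitions.

282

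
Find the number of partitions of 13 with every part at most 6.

71

A full systematic count gives 71.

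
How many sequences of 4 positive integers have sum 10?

84

Place 3 bars in the 9 internal gaps of a row of 10 dots: C(9,3) = 84.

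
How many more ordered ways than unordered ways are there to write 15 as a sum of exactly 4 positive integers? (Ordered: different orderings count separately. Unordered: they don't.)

337

Compositions: C(14,3) = 364.
Unordered (partitions into 4 parts): 27.
Difference: 364 − 27 = 337.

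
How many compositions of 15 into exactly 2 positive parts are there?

Equivalently, choose which 1 of the 14 gaps become plus signs: C(14,1) = 14.

14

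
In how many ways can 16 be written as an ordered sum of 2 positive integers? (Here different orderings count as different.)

15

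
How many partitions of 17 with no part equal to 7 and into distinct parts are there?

30

A partial list (first 12 by largest part):
17
16,1
15,2
14,3
14,2,1
13,4
13,3,1
12,5
12,4,1
12,3,2
11,6
11,5,1
…and 18 more, for 30 total.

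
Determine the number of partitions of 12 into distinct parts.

The partitions of 12 that satisfy the conditions:
12
11+1
10+2
9+3
9+2+1
8+4
8+3+1
7+5
7+4+1
7+3+2
6+5+1
6+4+2
6+3+2+1
5+4+3
5+4+2+1

15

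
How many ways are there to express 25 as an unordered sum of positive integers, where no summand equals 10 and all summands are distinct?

118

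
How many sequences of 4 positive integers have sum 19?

816

Equivalently, choose which 3 of the 18 gaps become plus signs: C(18,3) = 816.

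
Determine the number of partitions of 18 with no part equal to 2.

Enumerating by decreasing first part gives 154 partitions in all.

154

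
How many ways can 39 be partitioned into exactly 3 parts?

Direct enumeration gives 127 partitions.

127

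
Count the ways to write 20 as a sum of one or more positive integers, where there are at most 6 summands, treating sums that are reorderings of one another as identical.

282

Enumerating by decreasing first part gives 282 partitions in all.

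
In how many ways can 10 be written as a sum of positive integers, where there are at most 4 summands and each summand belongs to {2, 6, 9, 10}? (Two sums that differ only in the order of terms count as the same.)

They are:
10
2,2,6
Counting gives 2.

2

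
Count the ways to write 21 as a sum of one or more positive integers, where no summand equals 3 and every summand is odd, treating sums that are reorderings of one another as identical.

30

A partial list (first 12 by largest part):
21
19, 1, 1
17, 1, 1, 1, 1
15, 5, 1
15, 1, 1, 1, 1, 1, 1
13, 7, 1
13, 5, 1, 1, 1
13, 1, 1, 1, 1, 1, 1, 1, 1
11, 9, 1
11, 7, 1, 1, 1
11, 5, 5
11, 5, 1, 1, 1, 1, 1
…and 18 more, for 30 total.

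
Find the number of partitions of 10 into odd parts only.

10

Enumerating:
9 + 1
7 + 3
7 + 1 + 1 + 1
5 + 5
5 + 3 + 1 + 1
5 + 1 + 1 + 1 + 1 + 1
3 + 3 + 3 + 1
3 + 3 + 1 + 1 + 1 + 1
3 + 1 + 1 + 1 + 1 + 1 + 1 + 1
1 + 1 + 1 + 1 + 1 + 1 + 1 + 1 + 1 + 1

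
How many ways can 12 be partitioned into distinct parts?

The partitions of 12 that satisfy the conditions:
12
11, 1
10, 2
9, 3
9, 2, 1
8, 4
8, 3, 1
7, 5
7, 4, 1
7, 3, 2
6, 5, 1
6, 4, 2
6, 3, 2, 1
5, 4, 3
5, 4, 2, 1

15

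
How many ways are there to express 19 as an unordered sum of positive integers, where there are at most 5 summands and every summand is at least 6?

Enumerating:
19
6,13
7,12
8,11
9,10
6,6,7
Counting gives 6.

6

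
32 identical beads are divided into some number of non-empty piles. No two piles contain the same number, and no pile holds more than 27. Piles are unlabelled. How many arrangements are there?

383

Direct enumeration gives 383 partitions.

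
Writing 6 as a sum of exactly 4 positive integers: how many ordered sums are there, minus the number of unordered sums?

Compositions: C(5,3) = 10.
Unordered (partitions into 4 parts): 2.
Difference: 10 − 2 = 8.

8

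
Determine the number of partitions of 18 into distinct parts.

A partial list (first 12 by largest part):
18
17 + 1
16 + 2
15 + 3
15 + 2 + 1
14 + 4
14 + 3 + 1
13 + 5
13 + 4 + 1
13 + 3 + 2
12 + 6
12 + 5 + 1
…and 34 more, for 46 total.

46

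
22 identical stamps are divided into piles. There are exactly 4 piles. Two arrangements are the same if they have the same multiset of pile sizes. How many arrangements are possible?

84

Enumerating by decreasing first part gives 84 partitions in all.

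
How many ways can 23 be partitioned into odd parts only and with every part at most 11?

Counting exhaustively, 80 partitions satisfy the conditions.

80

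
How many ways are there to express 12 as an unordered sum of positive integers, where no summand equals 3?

A partial list (first 12 by largest part):
12
1, 11
2, 10
1, 1, 10
1, 2, 9
1, 1, 1, 9
4, 8
2, 2, 8
1, 1, 2, 8
1, 1, 1, 1, 8
5, 7
1, 4, 7
…and 35 more, for 47 total.

47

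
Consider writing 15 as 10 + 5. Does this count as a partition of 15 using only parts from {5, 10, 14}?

Yes

The parts sum to 15, and the condition 'each summand belongs to {5, 10, 14}' holds.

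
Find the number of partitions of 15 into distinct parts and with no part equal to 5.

19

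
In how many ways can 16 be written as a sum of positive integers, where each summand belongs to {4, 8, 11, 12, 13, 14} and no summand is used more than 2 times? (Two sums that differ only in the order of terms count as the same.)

3

Listing the qualifying partitions of 16:
12+4
8+8
8+4+4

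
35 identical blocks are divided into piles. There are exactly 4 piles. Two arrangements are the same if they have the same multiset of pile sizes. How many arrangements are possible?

321

There are 321 such partitions.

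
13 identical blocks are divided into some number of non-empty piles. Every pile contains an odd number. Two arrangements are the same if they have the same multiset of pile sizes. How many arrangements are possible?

Listing the qualifying partitions of 13:
13
11 + 1 + 1
9 + 3 + 1
9 + 1 + 1 + 1 + 1
7 + 5 + 1
7 + 3 + 3
7 + 3 + 1 + 1 + 1
7 + 1 + 1 + 1 + 1 + 1 + 1
5 + 5 + 3
5 + 5 + 1 + 1 + 1
5 + 3 + 3 + 1 + 1
5 + 3 + 1 + 1 + 1 + 1 + 1
5 + 1 + 1 + 1 + 1 + 1 + 1 + 1 + 1
3 + 3 + 3 + 3 + 1
3 + 3 + 3 + 1 + 1 + 1 + 1
3 + 3 + 1 + 1 + 1 + 1 + 1 + 1 + 1
3 + 1 + 1 + 1 + 1 + 1 + 1 + 1 + 1 + 1 + 1
1 + 1 + 1 + 1 + 1 + 1 + 1 + 1 + 1 + 1 + 1 + 1 + 1
Counting gives 18.

18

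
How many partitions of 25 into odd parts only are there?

There are 142 such partitions.

142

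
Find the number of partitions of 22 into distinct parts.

89

There are 89 such partitions.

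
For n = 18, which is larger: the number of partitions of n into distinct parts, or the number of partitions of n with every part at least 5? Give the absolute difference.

Partitions of 18 into distinct parts: 46.
Partitions of 18 with every part at least 5: 9.
|46 − 9| = 37.

37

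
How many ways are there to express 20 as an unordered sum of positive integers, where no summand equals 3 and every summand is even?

There are too many to list fully; the first 12 (by largest part) are:
20
2 + 18
4 + 16
2 + 2 + 16
6 + 14
2 + 4 + 14
2 + 2 + 2 + 14
8 + 12
2 + 6 + 12
4 + 4 + 12
2 + 2 + 4 + 12
2 + 2 + 2 + 2 + 12
…and 30 more, for 42 total.

42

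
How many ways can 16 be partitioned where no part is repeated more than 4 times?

Systematic enumeration (by largest part, then next-largest, …) yields 164.

164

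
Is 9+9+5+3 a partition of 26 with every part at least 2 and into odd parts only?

The parts sum to 26, and the condition 'every summand is at least 2' holds; the condition 'every summand is odd' holds.

Yes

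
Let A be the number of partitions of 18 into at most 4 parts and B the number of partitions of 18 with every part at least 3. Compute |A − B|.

Partitions of 18 into at most 4 parts: 84.
Partitions of 18 with every part at least 3: 33.
|84 − 33| = 51.

51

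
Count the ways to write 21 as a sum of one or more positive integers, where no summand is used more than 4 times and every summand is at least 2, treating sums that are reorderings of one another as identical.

147

Counting exhaustively, 147 partitions satisfy the conditions.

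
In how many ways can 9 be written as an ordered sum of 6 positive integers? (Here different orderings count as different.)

A composition of 9 into 6 positive parts is chosen by placing 5 dividers among the 8 gaps between 9 units: C(8,5) = 56.

56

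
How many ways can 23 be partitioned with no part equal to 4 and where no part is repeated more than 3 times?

A full systematic count gives 343.

343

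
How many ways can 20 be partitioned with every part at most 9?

There are 488 such partitions.

488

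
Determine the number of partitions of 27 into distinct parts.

192

There are 192 such partitions.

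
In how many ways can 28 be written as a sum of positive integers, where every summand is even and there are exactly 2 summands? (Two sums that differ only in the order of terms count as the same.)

Enumerating:
26, 2
24, 4
22, 6
20, 8
18, 10
16, 12
14, 14

7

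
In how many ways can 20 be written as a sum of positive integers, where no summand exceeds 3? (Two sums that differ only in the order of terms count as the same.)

44

A partial list (first 12 by largest part):
3, 3, 3, 3, 3, 3, 2
3, 3, 3, 3, 3, 3, 1, 1
3, 3, 3, 3, 3, 2, 2, 1
3, 3, 3, 3, 3, 2, 1, 1, 1
3, 3, 3, 3, 3, 1, 1, 1, 1, 1
3, 3, 3, 3, 2, 2, 2, 2
3, 3, 3, 3, 2, 2, 2, 1, 1
3, 3, 3, 3, 2, 2, 1, 1, 1, 1
3, 3, 3, 3, 2, 1, 1, 1, 1, 1, 1
3, 3, 3, 3, 1, 1, 1, 1, 1, 1, 1, 1
3, 3, 3, 2, 2, 2, 2, 2, 1
3, 3, 3, 2, 2, 2, 2, 1, 1, 1
…and 32 more, for 44 total.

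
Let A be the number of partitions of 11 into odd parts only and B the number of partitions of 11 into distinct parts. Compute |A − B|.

0

Partitions of 11 into odd parts only: 12.
Partitions of 11 into distinct parts: 12.
|12 − 12| = 0.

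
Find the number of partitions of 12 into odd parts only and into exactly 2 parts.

3

Enumerating:
11 + 1
9 + 3
7 + 5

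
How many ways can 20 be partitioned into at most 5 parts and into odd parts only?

They are:
19 + 1
17 + 3
17 + 1 + 1 + 1
15 + 5
15 + 3 + 1 + 1
13 + 7
13 + 5 + 1 + 1
13 + 3 + 3 + 1
11 + 9
11 + 7 + 1 + 1
11 + 5 + 3 + 1
11 + 3 + 3 + 3
9 + 9 + 1 + 1
9 + 7 + 3 + 1
9 + 5 + 5 + 1
9 + 5 + 3 + 3
7 + 7 + 5 + 1
7 + 7 + 3 + 3
7 + 5 + 5 + 3
5 + 5 + 5 + 5
Counting gives 20.

20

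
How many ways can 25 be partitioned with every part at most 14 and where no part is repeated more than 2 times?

Enumerating by decreasing first part gives 431 partitions in all.

431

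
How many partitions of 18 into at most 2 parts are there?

10

Listing the qualifying partitions of 18:
18
17+1
16+2
15+3
14+4
13+5
12+6
11+7
10+8
9+9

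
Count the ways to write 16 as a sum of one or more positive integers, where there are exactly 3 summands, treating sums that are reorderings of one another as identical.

They are:
1 + 1 + 14
1 + 2 + 13
1 + 3 + 12
2 + 2 + 12
1 + 4 + 11
2 + 3 + 11
1 + 5 + 10
2 + 4 + 10
3 + 3 + 10
1 + 6 + 9
2 + 5 + 9
3 + 4 + 9
1 + 7 + 8
2 + 6 + 8
3 + 5 + 8
4 + 4 + 8
2 + 7 + 7
3 + 6 + 7
4 + 5 + 7
4 + 6 + 6
5 + 5 + 6
Counting gives 21.

21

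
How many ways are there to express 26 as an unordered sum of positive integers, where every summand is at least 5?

36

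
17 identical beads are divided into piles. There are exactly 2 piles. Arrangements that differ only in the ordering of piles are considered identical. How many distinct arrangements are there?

Enumerating:
16, 1
15, 2
14, 3
13, 4
12, 5
11, 6
10, 7
9, 8

8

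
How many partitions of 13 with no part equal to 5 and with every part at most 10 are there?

A full systematic count gives 75.

75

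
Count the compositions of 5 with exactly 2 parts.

4

Equivalently, choose which 1 of the 4 gaps become plus signs: C(4,1) = 4.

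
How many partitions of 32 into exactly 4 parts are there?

249

A full systematic count gives 249.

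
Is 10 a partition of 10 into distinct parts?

Yes

The parts sum to 10, and the condition 'all summands are distinct' holds.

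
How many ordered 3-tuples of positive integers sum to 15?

By stars and bars with positive parts, the count is C(14,2) = 91.

91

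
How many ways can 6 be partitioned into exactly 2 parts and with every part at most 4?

2

Listing the qualifying partitions of 6:
2 + 4
3 + 3
That's 2 in total.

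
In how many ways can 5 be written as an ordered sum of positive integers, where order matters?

16

There are 4 gaps and each independently is a cut or not, giving 2^4 = 16.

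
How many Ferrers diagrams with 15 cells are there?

Enumerating by decreasing first part gives 176 partitions in all.

176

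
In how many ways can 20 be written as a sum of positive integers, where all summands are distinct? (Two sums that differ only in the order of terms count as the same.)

64

There are too many to list fully; the first 12 (by largest part) are:
20
19, 1
18, 2
17, 3
17, 2, 1
16, 4
16, 3, 1
15, 5
15, 4, 1
15, 3, 2
14, 6
14, 5, 1
…and 52 more, for 64 total.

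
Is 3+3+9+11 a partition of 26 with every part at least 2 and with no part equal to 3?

No

The parts sum to 26, and the condition 'no summand equals 3' is violated.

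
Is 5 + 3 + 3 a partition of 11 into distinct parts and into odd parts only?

No

The parts sum to 11, and the condition 'all summands are distinct' is violated.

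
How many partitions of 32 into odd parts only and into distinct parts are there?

23

The partitions of 32 that satisfy the conditions:
31, 1
29, 3
27, 5
25, 7
23, 9
23, 5, 3, 1
21, 11
21, 7, 3, 1
19, 13
19, 9, 3, 1
19, 7, 5, 1
17, 15
17, 11, 3, 1
17, 9, 5, 1
17, 7, 5, 3
15, 13, 3, 1
15, 11, 5, 1
15, 9, 7, 1
15, 9, 5, 3
13, 11, 7, 1
13, 11, 5, 3
13, 9, 7, 3
11, 9, 7, 5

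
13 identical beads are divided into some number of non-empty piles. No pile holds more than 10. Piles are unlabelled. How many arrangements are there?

97

Counting exhaustively, 97 partitions satisfy the conditions.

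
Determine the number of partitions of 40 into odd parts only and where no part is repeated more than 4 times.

432

A full systematic count gives 432.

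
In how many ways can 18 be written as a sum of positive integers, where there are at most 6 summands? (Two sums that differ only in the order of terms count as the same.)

Enumerating by decreasing first part gives 199 partitions in all.

199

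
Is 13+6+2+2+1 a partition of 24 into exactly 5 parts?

Yes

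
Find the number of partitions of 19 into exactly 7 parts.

65

A partial list (first 12 by largest part):
1,1,1,1,1,1,13
1,1,1,1,1,2,12
1,1,1,1,1,3,11
1,1,1,1,2,2,11
1,1,1,1,1,4,10
1,1,1,1,2,3,10
1,1,1,2,2,2,10
1,1,1,1,1,5,9
1,1,1,1,2,4,9
1,1,1,1,3,3,9
1,1,1,2,2,3,9
1,1,2,2,2,2,9
…and 53 more, for 65 total.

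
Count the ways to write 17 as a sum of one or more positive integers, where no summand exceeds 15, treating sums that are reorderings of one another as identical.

295

A full systematic count gives 295.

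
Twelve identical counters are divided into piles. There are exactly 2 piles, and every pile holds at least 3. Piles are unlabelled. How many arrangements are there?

Listing the qualifying partitions of 12:
9, 3
8, 4
7, 5
6, 6

4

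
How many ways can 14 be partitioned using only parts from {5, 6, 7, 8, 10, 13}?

The partitions of 14 that satisfy the conditions:
6+8
7+7

2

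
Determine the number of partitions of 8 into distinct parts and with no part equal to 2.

Listing the qualifying partitions of 8:
8
7,1
5,3
4,3,1
That's 4 in total.

4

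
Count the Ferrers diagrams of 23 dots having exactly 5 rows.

141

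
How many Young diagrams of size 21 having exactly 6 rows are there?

110

A full systematic count gives 110.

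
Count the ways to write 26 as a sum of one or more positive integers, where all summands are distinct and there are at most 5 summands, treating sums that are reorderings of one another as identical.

Enumerating by decreasing first part gives 158 partitions in all.

158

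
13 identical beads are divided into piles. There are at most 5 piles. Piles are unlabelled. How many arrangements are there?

57

A partial list (first 12 by largest part):
13
12+1
11+2
11+1+1
10+3
10+2+1
10+1+1+1
9+4
9+3+1
9+2+2
9+2+1+1
9+1+1+1+1
…and 45 more, for 57 total.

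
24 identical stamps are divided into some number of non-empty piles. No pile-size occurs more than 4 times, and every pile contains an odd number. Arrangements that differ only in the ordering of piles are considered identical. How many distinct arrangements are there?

There are too many to list fully; the first 12 (by largest part) are:
23+1
21+3
21+1+1+1
19+5
19+3+1+1
17+7
17+5+1+1
17+3+3+1
17+3+1+1+1+1
15+9
15+7+1+1
15+5+3+1
…and 50 more, for 62 total.

62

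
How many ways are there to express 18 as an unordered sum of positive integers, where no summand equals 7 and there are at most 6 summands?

162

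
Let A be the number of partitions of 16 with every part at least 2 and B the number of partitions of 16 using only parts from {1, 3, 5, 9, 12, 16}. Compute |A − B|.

Partitions of 16 with every part at least 2: 55.
Partitions of 16 using only parts from {1, 3, 5, 9, 12, 16}: 21.
|55 − 21| = 34.

34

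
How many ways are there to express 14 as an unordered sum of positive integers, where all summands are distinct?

22

They are:
14
13,1
12,2
11,3
11,2,1
10,4
10,3,1
9,5
9,4,1
9,3,2
8,6
8,5,1
8,4,2
8,3,2,1
7,6,1
7,5,2
7,4,3
7,4,2,1
6,5,3
6,5,2,1
6,4,3,1
5,4,3,2
That's 22 in total.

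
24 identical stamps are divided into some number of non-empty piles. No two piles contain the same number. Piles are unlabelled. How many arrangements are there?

A full systematic count gives 122.

122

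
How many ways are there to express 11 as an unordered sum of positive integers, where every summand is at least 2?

Enumerating:
11
9, 2
8, 3
7, 4
7, 2, 2
6, 5
6, 3, 2
5, 4, 2
5, 3, 3
5, 2, 2, 2
4, 4, 3
4, 3, 2, 2
3, 3, 3, 2
3, 2, 2, 2, 2

14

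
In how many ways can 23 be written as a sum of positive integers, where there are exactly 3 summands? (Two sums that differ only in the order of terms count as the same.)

There are too many to list fully; the first 12 (by largest part) are:
1, 1, 21
1, 2, 20
1, 3, 19
2, 2, 19
1, 4, 18
2, 3, 18
1, 5, 17
2, 4, 17
3, 3, 17
1, 6, 16
2, 5, 16
3, 4, 16
…and 32 more, for 44 total.

44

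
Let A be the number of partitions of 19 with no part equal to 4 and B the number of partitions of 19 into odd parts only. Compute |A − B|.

Partitions of 19 with no part equal to 4: 314.
Partitions of 19 into odd parts only: 54.
|314 − 54| = 260.

260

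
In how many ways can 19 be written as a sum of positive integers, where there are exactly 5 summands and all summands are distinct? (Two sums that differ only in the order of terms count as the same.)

5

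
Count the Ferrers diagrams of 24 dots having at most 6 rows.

Counting exhaustively, 532 partitions satisfy the conditions.

532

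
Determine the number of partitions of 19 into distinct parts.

54

There are too many to list fully; the first 12 (by largest part) are:
19
18+1
17+2
16+3
16+2+1
15+4
15+3+1
14+5
14+4+1
14+3+2
13+6
13+5+1
…and 42 more, for 54 total.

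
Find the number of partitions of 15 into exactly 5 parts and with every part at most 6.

They are:
6+6+1+1+1
6+5+2+1+1
6+4+3+1+1
6+4+2+2+1
6+3+3+2+1
6+3+2+2+2
5+5+3+1+1
5+5+2+2+1
5+4+4+1+1
5+4+3+2+1
5+4+2+2+2
5+3+3+3+1
5+3+3+2+2
4+4+4+2+1
4+4+3+3+1
4+4+3+2+2
4+3+3+3+2
3+3+3+3+3

18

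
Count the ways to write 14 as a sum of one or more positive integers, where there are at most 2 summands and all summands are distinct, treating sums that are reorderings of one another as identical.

7

They are:
14
1 + 13
2 + 12
3 + 11
4 + 10
5 + 9
6 + 8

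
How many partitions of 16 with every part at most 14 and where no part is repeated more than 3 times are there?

Direct enumeration gives 130 partitions.

130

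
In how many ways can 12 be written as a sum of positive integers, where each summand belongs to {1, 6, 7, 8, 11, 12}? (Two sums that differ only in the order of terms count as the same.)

Listing the qualifying partitions of 12:
12
11+1
8+1+1+1+1
7+1+1+1+1+1
6+6
6+1+1+1+1+1+1
1+1+1+1+1+1+1+1+1+1+1+1

7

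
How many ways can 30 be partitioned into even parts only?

176

Enumerating by decreasing first part gives 176 partitions in all.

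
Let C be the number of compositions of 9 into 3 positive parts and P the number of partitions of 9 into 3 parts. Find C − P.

Compositions: C(8,2) = 28.
Unordered (partitions into 3 parts): 7.
Difference: 28 − 7 = 21.

21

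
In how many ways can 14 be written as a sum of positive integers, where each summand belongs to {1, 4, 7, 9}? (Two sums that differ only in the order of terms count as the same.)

9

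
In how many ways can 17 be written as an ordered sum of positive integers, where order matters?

65536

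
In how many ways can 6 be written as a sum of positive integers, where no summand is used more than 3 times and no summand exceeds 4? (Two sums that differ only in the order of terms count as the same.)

7

The partitions of 6 that satisfy the conditions:
4, 2
4, 1, 1
3, 3
3, 2, 1
3, 1, 1, 1
2, 2, 2
2, 2, 1, 1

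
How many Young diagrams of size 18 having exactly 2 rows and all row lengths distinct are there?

The partitions of 18 that satisfy the conditions:
17, 1
16, 2
15, 3
14, 4
13, 5
12, 6
11, 7
10, 8
That's 8 in total.

8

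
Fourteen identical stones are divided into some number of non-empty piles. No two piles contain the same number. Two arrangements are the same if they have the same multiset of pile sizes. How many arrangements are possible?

Listing the qualifying partitions of 14:
14
1,13
2,12
3,11
1,2,11
4,10
1,3,10
5,9
1,4,9
2,3,9
6,8
1,5,8
2,4,8
1,2,3,8
1,6,7
2,5,7
3,4,7
1,2,4,7
3,5,6
1,2,5,6
1,3,4,6
2,3,4,5

22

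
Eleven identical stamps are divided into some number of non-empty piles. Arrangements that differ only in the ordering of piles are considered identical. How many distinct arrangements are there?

A partial list (first 12 by largest part):
11
1 + 10
2 + 9
1 + 1 + 9
3 + 8
1 + 2 + 8
1 + 1 + 1 + 8
4 + 7
1 + 3 + 7
2 + 2 + 7
1 + 1 + 2 + 7
1 + 1 + 1 + 1 + 7
…and 44 more, for 56 total.

56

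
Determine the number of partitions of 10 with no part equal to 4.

There are too many to list fully; the first 12 (by largest part) are:
10
1 + 9
2 + 8
1 + 1 + 8
3 + 7
1 + 2 + 7
1 + 1 + 1 + 7
1 + 3 + 6
2 + 2 + 6
1 + 1 + 2 + 6
1 + 1 + 1 + 1 + 6
5 + 5
…and 19 more, for 31 total.

31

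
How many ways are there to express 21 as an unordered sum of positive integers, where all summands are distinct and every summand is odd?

8

The partitions of 21 that satisfy the conditions:
21
17,3,1
15,5,1
13,7,1
13,5,3
11,9,1
11,7,3
9,7,5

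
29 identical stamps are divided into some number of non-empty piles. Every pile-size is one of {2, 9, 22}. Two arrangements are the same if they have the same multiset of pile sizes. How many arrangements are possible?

2

The partitions of 29 that satisfy the conditions:
2, 9, 9, 9
2, 2, 2, 2, 2, 2, 2, 2, 2, 2, 9
Counting gives 2.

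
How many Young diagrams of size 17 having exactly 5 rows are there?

A partial list (first 12 by largest part):
1, 1, 1, 1, 13
1, 1, 1, 2, 12
1, 1, 1, 3, 11
1, 1, 2, 2, 11
1, 1, 1, 4, 10
1, 1, 2, 3, 10
1, 2, 2, 2, 10
1, 1, 1, 5, 9
1, 1, 2, 4, 9
1, 1, 3, 3, 9
1, 2, 2, 3, 9
2, 2, 2, 2, 9
…and 35 more, for 47 total.

47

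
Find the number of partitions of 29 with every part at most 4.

270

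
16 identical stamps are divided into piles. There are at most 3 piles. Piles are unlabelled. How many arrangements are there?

There are too many to list fully; the first 12 (by largest part) are:
16
15+1
14+2
14+1+1
13+3
13+2+1
12+4
12+3+1
12+2+2
11+5
11+4+1
11+3+2
…and 18 more, for 30 total.

30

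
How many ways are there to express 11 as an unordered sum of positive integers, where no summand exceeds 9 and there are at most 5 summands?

35

There are too many to list fully; the first 12 (by largest part) are:
2, 9
1, 1, 9
3, 8
1, 2, 8
1, 1, 1, 8
4, 7
1, 3, 7
2, 2, 7
1, 1, 2, 7
1, 1, 1, 1, 7
5, 6
1, 4, 6
…and 23 more, for 35 total.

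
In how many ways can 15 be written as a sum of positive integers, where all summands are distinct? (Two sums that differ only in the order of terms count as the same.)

27

There are too many to list fully; the first 12 (by largest part) are:
15
1,14
2,13
3,12
1,2,12
4,11
1,3,11
5,10
1,4,10
2,3,10
6,9
1,5,9
…and 15 more, for 27 total.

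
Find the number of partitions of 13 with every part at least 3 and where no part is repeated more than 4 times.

The partitions of 13 that satisfy the conditions:
13
3, 10
4, 9
5, 8
6, 7
3, 3, 7
3, 4, 6
3, 5, 5
4, 4, 5
3, 3, 3, 4

10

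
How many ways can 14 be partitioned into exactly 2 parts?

7

They are:
1+13
2+12
3+11
4+10
5+9
6+8
7+7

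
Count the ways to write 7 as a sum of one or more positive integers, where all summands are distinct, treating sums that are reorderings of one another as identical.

5

They are:
7
1,6
2,5
3,4
1,2,4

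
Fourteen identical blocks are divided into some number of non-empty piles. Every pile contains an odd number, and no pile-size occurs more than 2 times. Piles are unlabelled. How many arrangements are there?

The partitions of 14 that satisfy the conditions:
13+1
11+3
9+5
9+3+1+1
7+7
7+5+1+1
7+3+3+1
5+5+3+1

8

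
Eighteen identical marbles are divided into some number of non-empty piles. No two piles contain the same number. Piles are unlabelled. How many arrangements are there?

46

There are too many to list fully; the first 12 (by largest part) are:
18
17, 1
16, 2
15, 3
15, 2, 1
14, 4
14, 3, 1
13, 5
13, 4, 1
13, 3, 2
12, 6
12, 5, 1
…and 34 more, for 46 total.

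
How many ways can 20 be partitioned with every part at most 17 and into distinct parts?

There are too many to list fully; the first 12 (by largest part) are:
17,3
17,2,1
16,4
16,3,1
15,5
15,4,1
15,3,2
14,6
14,5,1
14,4,2
14,3,2,1
13,7
…and 49 more, for 61 total.

61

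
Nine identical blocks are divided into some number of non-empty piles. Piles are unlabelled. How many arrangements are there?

A partial list (first 12 by largest part):
9
8 + 1
7 + 2
7 + 1 + 1
6 + 3
6 + 2 + 1
6 + 1 + 1 + 1
5 + 4
5 + 3 + 1
5 + 2 + 2
5 + 2 + 1 + 1
5 + 1 + 1 + 1 + 1
…and 18 more, for 30 total.

30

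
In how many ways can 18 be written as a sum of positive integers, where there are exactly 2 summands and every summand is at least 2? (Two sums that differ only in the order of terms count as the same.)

Listing the qualifying partitions of 18:
2,16
3,15
4,14
5,13
6,12
7,11
8,10
9,9

8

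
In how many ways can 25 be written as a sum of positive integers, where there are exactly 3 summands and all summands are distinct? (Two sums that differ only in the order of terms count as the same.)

A partial list (first 12 by largest part):
22 + 2 + 1
21 + 3 + 1
20 + 4 + 1
20 + 3 + 2
19 + 5 + 1
19 + 4 + 2
18 + 6 + 1
18 + 5 + 2
18 + 4 + 3
17 + 7 + 1
17 + 6 + 2
17 + 5 + 3
…and 28 more, for 40 total.

40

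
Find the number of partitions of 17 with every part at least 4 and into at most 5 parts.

Listing the qualifying partitions of 17:
17
13,4
12,5
11,6
10,7
9,8
9,4,4
8,5,4
7,6,4
7,5,5
6,6,5
5,4,4,4
Counting gives 12.

12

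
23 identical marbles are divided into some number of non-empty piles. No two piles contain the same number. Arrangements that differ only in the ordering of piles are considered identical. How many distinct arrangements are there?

104

Counting exhaustively, 104 partitions satisfy the conditions.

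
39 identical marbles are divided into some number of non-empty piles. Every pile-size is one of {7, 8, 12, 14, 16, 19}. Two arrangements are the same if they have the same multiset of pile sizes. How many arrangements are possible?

5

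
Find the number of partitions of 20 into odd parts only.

64

A partial list (first 12 by largest part):
1, 19
3, 17
1, 1, 1, 17
5, 15
1, 1, 3, 15
1, 1, 1, 1, 1, 15
7, 13
1, 1, 5, 13
1, 3, 3, 13
1, 1, 1, 1, 3, 13
1, 1, 1, 1, 1, 1, 1, 13
9, 11
…and 52 more, for 64 total.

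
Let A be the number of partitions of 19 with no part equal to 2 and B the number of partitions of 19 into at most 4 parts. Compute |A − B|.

99

Partitions of 19 with no part equal to 2: 193.
Partitions of 19 into at most 4 parts: 94.
|193 − 94| = 99.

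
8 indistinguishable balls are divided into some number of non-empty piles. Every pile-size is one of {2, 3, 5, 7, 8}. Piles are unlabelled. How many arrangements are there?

Enumerating:
8
5+3
3+3+2
2+2+2+2

4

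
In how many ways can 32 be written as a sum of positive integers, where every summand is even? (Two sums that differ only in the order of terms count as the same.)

Direct enumeration gives 231 partitions.

231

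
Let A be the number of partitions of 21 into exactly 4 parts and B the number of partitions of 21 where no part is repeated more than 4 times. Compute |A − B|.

Partitions of 21 into exactly 4 parts: 72.
Partitions of 21 where no part is repeated more than 4 times: 505.
|72 − 505| = 433.

433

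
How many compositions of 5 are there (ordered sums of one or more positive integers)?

16

There are 4 gaps and each independently is a cut or not, giving 2^4 = 16.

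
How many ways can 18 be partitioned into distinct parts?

46

A partial list (first 12 by largest part):
18
17,1
16,2
15,3
15,2,1
14,4
14,3,1
13,5
13,4,1
13,3,2
12,6
12,5,1
…and 34 more, for 46 total.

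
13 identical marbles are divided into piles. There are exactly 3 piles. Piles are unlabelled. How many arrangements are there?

14

Enumerating:
11+1+1
10+2+1
9+3+1
9+2+2
8+4+1
8+3+2
7+5+1
7+4+2
7+3+3
6+6+1
6+5+2
6+4+3
5+5+3
5+4+4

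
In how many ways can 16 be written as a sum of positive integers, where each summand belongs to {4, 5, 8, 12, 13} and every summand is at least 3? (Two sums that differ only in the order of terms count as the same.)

4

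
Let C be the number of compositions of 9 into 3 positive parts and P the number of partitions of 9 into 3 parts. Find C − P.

Compositions: C(8,2) = 28.
Unordered (partitions into 3 parts): 7.
Difference: 28 − 7 = 21.

21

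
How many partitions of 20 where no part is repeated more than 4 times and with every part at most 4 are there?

A partial list (first 12 by largest part):
4+4+4+4+3+1
4+4+4+4+2+2
4+4+4+4+2+1+1
4+4+4+4+1+1+1+1
4+4+4+3+3+2
4+4+4+3+3+1+1
4+4+4+3+2+2+1
4+4+4+3+2+1+1+1
4+4+4+2+2+2+2
4+4+4+2+2+2+1+1
4+4+4+2+2+1+1+1+1
4+4+3+3+3+3
…and 19 more, for 31 total.

31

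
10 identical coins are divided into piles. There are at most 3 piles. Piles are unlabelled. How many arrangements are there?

Listing the qualifying partitions of 10:
10
9, 1
8, 2
8, 1, 1
7, 3
7, 2, 1
6, 4
6, 3, 1
6, 2, 2
5, 5
5, 4, 1
5, 3, 2
4, 4, 2
4, 3, 3
Counting gives 14.

14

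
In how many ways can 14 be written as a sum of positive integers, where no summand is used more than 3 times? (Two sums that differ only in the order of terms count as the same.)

82

Direct enumeration gives 82 partitions.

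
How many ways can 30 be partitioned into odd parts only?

296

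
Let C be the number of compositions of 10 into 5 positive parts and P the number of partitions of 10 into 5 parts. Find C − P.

119

Compositions: C(9,4) = 126.
Unordered (partitions into 5 parts): 7.
Difference: 126 − 7 = 119.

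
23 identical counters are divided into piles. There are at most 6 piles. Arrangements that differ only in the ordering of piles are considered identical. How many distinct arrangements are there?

A full systematic count gives 454.

454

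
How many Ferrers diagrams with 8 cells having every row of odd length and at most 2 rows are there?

2

They are:
1+7
3+5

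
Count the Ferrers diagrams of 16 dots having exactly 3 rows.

The partitions of 16 that satisfy the conditions:
14+1+1
13+2+1
12+3+1
12+2+2
11+4+1
11+3+2
10+5+1
10+4+2
10+3+3
9+6+1
9+5+2
9+4+3
8+7+1
8+6+2
8+5+3
8+4+4
7+7+2
7+6+3
7+5+4
6+6+4
6+5+5
Counting gives 21.

21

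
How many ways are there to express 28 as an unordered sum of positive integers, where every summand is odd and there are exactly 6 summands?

There are too many to list fully; the first 12 (by largest part) are:
1 + 1 + 1 + 1 + 1 + 23
1 + 1 + 1 + 1 + 3 + 21
1 + 1 + 1 + 1 + 5 + 19
1 + 1 + 1 + 3 + 3 + 19
1 + 1 + 1 + 1 + 7 + 17
1 + 1 + 1 + 3 + 5 + 17
1 + 1 + 3 + 3 + 3 + 17
1 + 1 + 1 + 1 + 9 + 15
1 + 1 + 1 + 3 + 7 + 15
1 + 1 + 1 + 5 + 5 + 15
1 + 1 + 3 + 3 + 5 + 15
1 + 3 + 3 + 3 + 3 + 15
…and 32 more, for 44 total.

44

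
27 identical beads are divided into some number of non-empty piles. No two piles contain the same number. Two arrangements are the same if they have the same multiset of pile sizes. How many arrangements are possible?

192

There are 192 such partitions.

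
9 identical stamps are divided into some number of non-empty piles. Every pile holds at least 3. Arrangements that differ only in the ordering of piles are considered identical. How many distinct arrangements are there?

4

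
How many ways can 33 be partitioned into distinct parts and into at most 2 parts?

They are:
33
32 + 1
31 + 2
30 + 3
29 + 4
28 + 5
27 + 6
26 + 7
25 + 8
24 + 9
23 + 10
22 + 11
21 + 12
20 + 13
19 + 14
18 + 15
17 + 16

17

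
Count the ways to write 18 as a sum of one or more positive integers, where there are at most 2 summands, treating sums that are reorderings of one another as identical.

Enumerating:
18
17, 1
16, 2
15, 3
14, 4
13, 5
12, 6
11, 7
10, 8
9, 9
That's 10 in total.

10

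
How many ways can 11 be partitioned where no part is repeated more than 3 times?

A partial list (first 12 by largest part):
11
1, 10
2, 9
1, 1, 9
3, 8
1, 2, 8
1, 1, 1, 8
4, 7
1, 3, 7
2, 2, 7
1, 1, 2, 7
5, 6
…and 26 more, for 38 total.

38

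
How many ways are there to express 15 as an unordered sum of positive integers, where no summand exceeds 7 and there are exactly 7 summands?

Listing the qualifying partitions of 15:
7, 3, 1, 1, 1, 1, 1
7, 2, 2, 1, 1, 1, 1
6, 4, 1, 1, 1, 1, 1
6, 3, 2, 1, 1, 1, 1
6, 2, 2, 2, 1, 1, 1
5, 5, 1, 1, 1, 1, 1
5, 4, 2, 1, 1, 1, 1
5, 3, 3, 1, 1, 1, 1
5, 3, 2, 2, 1, 1, 1
5, 2, 2, 2, 2, 1, 1
4, 4, 3, 1, 1, 1, 1
4, 4, 2, 2, 1, 1, 1
4, 3, 3, 2, 1, 1, 1
4, 3, 2, 2, 2, 1, 1
4, 2, 2, 2, 2, 2, 1
3, 3, 3, 3, 1, 1, 1
3, 3, 3, 2, 2, 1, 1
3, 3, 2, 2, 2, 2, 1
3, 2, 2, 2, 2, 2, 2
That's 19 in total.

19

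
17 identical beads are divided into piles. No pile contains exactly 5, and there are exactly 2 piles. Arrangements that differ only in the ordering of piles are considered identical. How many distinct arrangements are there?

7

Listing the qualifying partitions of 17:
16+1
15+2
14+3
13+4
11+6
10+7
9+8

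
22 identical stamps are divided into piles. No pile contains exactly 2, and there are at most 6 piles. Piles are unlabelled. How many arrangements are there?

Direct enumeration gives 199 partitions.

199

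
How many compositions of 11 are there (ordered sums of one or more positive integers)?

The number of compositions of n is 2^(n−1); here 2^10 = 1024.

1024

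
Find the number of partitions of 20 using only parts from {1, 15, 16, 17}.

4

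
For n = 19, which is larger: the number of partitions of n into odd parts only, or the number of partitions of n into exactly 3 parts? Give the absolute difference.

Partitions of 19 into odd parts only: 54.
Partitions of 19 into exactly 3 parts: 30.
|54 − 30| = 24.

24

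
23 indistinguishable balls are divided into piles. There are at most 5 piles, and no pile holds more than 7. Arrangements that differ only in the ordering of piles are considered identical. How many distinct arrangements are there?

A partial list (first 12 by largest part):
2, 7, 7, 7
1, 1, 7, 7, 7
3, 6, 7, 7
1, 2, 6, 7, 7
4, 5, 7, 7
1, 3, 5, 7, 7
2, 2, 5, 7, 7
1, 4, 4, 7, 7
2, 3, 4, 7, 7
3, 3, 3, 7, 7
4, 6, 6, 7
1, 3, 6, 6, 7
…and 23 more, for 35 total.

35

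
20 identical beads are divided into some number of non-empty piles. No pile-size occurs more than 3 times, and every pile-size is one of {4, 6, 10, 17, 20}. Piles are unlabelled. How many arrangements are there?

4

They are:
20
10+10
10+6+4
6+6+4+4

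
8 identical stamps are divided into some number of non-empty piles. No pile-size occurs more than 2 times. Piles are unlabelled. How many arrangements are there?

The partitions of 8 that satisfy the conditions:
8
1+7
2+6
1+1+6
3+5
1+2+5
4+4
1+3+4
2+2+4
1+1+2+4
2+3+3
1+1+3+3
1+2+2+3
Counting gives 13.

13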